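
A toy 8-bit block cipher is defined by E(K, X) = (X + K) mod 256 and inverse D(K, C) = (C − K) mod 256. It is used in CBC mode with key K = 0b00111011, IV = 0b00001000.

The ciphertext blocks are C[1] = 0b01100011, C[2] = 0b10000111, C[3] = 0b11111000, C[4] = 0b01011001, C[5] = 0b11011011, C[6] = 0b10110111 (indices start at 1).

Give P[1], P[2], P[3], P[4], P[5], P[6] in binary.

CBC decryption: P_i = D(K, C_i) ⊕ C_{i−1}, with C_{0} = IV.
P[1]: D(K, 0b01100011) = 0b00101000; 0b00101000 ⊕ 0b00001000 = 0b00100000.
P[2]: D(K, 0b10000111) = 0b01001100; 0b01001100 ⊕ 0b01100011 = 0b00101111.
P[3]: D(K, 0b11111000) = 0b10111101; 0b10111101 ⊕ 0b10000111 = 0b00111010.
P[4]: D(K, 0b01011001) = 0b00011110; 0b00011110 ⊕ 0b11111000 = 0b11100110.
P[5]: D(K, 0b11011011) = 0b10100000; 0b10100000 ⊕ 0b01011001 = 0b11111001.
P[6]: D(K, 0b10110111) = 0b01111100; 0b01111100 ⊕ 0b11011011 = 0b10100111.

P[1] = 0b00100000, P[2] = 0b00101111, P[3] = 0b00111010, P[4] = 0b11100110, P[5] = 0b11111001, P[6] = 0b10100111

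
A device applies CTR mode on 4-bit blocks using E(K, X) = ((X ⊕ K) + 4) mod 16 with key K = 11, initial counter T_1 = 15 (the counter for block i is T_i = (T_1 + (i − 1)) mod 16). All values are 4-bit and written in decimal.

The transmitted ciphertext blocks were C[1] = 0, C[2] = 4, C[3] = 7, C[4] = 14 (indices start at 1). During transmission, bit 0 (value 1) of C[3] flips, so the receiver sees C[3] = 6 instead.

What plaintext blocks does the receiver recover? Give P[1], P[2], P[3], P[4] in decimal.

CTR decryption: S_i = E(K, T_i) where T_i is the counter for block i; P_i = C_i ⊕ S_i.
Only C[3] changed, to 6. In CTR, a change in C_i flips the same bit in P_i only; the keystream is unaffected. Decrypting the received ciphertext:
P[1]: T = 15, S = E(K, T) = 8; 0 ⊕ 8 = 8.
P[2]: T = 0, S = E(K, T) = 15; 4 ⊕ 15 = 11.
P[3]: T = 1, S = E(K, T) = 14; 6 ⊕ 14 = 8.
P[4]: T = 2, S = E(K, T) = 13; 14 ⊕ 13 = 3.
Blocks that differ from the original plaintext: P[3].

P[1] = 8, P[2] = 11, P[3] = 8, P[4] = 3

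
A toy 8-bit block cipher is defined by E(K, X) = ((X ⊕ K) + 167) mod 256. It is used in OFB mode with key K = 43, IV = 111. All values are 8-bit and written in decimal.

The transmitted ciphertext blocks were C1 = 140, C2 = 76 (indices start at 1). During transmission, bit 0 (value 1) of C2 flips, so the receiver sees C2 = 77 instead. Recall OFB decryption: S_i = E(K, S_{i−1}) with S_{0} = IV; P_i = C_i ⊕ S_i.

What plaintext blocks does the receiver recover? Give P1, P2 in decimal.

P1 = 103, P2 = 42

Only C2 changed, to 77. In OFB, a change in C_i flips the same bit in P_i only; the keystream is unaffected. Decrypting the received ciphertext:
P1: S = E(K, 111) = 235; 140 ⊕ 235 = 103.
P2: S = E(K, 235) = 103; 77 ⊕ 103 = 42.
Blocks that differ from the original plaintext: P2.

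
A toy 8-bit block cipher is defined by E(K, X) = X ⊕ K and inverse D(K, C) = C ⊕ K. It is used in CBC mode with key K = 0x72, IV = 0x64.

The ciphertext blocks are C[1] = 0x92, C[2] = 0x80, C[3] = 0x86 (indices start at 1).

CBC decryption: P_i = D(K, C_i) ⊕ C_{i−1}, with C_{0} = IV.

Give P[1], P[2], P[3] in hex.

P[1]: D(K, 0x92) = 0xE0; 0xE0 ⊕ 0x64 = 0x84.
P[2]: D(K, 0x80) = 0xF2; 0xF2 ⊕ 0x92 = 0x60.
P[3]: D(K, 0x86) = 0xF4; 0xF4 ⊕ 0x80 = 0x74.

P[1] = 0x84, P[2] = 0x60, P[3] = 0x74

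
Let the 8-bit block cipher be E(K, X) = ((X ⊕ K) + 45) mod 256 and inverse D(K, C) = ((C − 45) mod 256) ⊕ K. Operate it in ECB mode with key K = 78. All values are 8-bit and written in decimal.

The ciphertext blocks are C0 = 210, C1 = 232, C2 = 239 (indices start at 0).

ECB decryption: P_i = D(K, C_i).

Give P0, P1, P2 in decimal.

P0 = 235, P1 = 245, P2 = 140

P0: D(K, 210) = 235.
P1: D(K, 232) = 245.
P2: D(K, 239) = 140.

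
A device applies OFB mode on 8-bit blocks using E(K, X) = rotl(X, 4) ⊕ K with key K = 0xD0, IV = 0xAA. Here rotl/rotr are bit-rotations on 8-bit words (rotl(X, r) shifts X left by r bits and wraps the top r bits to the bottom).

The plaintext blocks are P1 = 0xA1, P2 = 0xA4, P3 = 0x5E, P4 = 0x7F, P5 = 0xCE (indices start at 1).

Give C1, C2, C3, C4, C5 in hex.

C1 = 0xDB, C2 = 0xD3, C3 = 0xF9, C4 = 0xD5, C5 = 0xB4

OFB encryption: S_i = E(K, S_{i−1}) with S_{0} = IV; C_i = P_i ⊕ S_i.
C1: S = E(K, 0xAA) = 0x7A; 0xA1 ⊕ 0x7A = 0xDB.
C2: S = E(K, 0x7A) = 0x77; 0xA4 ⊕ 0x77 = 0xD3.
C3: S = E(K, 0x77) = 0xA7; 0x5E ⊕ 0xA7 = 0xF9.
C4: S = E(K, 0xA7) = 0xAA; 0x7F ⊕ 0xAA = 0xD5.
C5: S = E(K, 0xAA) = 0x7A; 0xCE ⊕ 0x7A = 0xB4.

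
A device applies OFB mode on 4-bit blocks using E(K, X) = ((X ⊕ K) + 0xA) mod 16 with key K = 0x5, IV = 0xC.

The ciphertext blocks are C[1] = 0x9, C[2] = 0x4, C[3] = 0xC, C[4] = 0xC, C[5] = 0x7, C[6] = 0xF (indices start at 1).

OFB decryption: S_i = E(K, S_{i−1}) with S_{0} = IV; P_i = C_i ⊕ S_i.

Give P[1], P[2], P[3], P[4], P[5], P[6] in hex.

P[1] = 0xA, P[2] = 0x4, P[3] = 0x3, P[4] = 0x8, P[5] = 0xC, P[6] = 0x7

P[1]: S = E(K, 0xC) = 0x3; 0x9 ⊕ 0x3 = 0xA.
P[2]: S = E(K, 0x3) = 0x0; 0x4 ⊕ 0x0 = 0x4.
P[3]: S = E(K, 0x0) = 0xF; 0xC ⊕ 0xF = 0x3.
P[4]: S = E(K, 0xF) = 0x4; 0xC ⊕ 0x4 = 0x8.
P[5]: S = E(K, 0x4) = 0xB; 0x7 ⊕ 0xB = 0xC.
P[6]: S = E(K, 0xB) = 0x8; 0xF ⊕ 0x8 = 0x7.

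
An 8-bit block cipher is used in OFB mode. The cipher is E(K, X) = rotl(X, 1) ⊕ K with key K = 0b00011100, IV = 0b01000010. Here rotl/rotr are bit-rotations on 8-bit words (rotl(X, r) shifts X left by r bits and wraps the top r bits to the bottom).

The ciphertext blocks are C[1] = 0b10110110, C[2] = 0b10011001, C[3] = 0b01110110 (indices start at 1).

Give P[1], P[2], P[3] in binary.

OFB decryption: S_i = E(K, S_{i−1}) with S_{0} = IV; P_i = C_i ⊕ S_i.
P[1]: S = E(K, 0b01000010) = 0b10011000; 0b10110110 ⊕ 0b10011000 = 0b00101110.
P[2]: S = E(K, 0b10011000) = 0b00101101; 0b10011001 ⊕ 0b00101101 = 0b10110100.
P[3]: S = E(K, 0b00101101) = 0b01000110; 0b01110110 ⊕ 0b01000110 = 0b00110000.

P[1] = 0b00101110, P[2] = 0b10110100, P[3] = 0b00110000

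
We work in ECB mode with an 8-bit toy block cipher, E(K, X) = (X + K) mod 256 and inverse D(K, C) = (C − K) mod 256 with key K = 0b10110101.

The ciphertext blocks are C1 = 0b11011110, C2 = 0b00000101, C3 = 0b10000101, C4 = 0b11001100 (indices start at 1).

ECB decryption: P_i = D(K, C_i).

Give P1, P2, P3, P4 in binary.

P1: D(K, 0b11011110) = 0b00101001.
P2: D(K, 0b00000101) = 0b01010000.
P3: D(K, 0b10000101) = 0b11010000.
P4: D(K, 0b11001100) = 0b00010111.

P1 = 0b00101001, P2 = 0b01010000, P3 = 0b11010000, P4 = 0b00010111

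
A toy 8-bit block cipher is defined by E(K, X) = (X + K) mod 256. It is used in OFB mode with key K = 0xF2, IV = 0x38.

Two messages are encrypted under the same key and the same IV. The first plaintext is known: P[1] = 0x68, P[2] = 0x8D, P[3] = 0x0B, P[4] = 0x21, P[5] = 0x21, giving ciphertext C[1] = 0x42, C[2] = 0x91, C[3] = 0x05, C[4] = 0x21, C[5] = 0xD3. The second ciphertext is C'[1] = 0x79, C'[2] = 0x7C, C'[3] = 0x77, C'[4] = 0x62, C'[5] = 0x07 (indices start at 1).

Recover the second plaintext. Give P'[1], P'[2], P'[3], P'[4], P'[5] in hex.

In OFB with a reused IV, both messages share the same keystream S_i, so C_i ⊕ C'_i = P_i ⊕ P'_i and thus P'_i = P_i ⊕ C_i ⊕ C'_i.
P'[1]: 0x68 ⊕ 0x42 ⊕ 0x79 = 0x53.
P'[2]: 0x8D ⊕ 0x91 ⊕ 0x7C = 0x60.
P'[3]: 0x0B ⊕ 0x05 ⊕ 0x77 = 0x79.
P'[4]: 0x21 ⊕ 0x21 ⊕ 0x62 = 0x62.
P'[5]: 0x21 ⊕ 0xD3 ⊕ 0x07 = 0xF5.

P'[1] = 0x53, P'[2] = 0x60, P'[3] = 0x79, P'[4] = 0x62, P'[5] = 0xF5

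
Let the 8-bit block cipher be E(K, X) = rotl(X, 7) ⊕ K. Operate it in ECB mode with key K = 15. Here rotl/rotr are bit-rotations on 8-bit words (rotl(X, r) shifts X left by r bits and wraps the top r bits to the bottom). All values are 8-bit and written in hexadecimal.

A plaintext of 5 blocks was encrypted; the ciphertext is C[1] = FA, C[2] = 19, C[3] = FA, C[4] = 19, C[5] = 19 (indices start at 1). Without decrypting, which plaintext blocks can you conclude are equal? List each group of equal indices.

P[1] = P[3]; P[2] = P[4] = P[5]

ECB encrypts each block independently with the same key, so equal ciphertext blocks imply equal plaintext blocks.
C[1] = C[3] = FA, so P[1] = P[3].
C[2] = C[4] = C[5] = 19, so P[2] = P[4] = P[5].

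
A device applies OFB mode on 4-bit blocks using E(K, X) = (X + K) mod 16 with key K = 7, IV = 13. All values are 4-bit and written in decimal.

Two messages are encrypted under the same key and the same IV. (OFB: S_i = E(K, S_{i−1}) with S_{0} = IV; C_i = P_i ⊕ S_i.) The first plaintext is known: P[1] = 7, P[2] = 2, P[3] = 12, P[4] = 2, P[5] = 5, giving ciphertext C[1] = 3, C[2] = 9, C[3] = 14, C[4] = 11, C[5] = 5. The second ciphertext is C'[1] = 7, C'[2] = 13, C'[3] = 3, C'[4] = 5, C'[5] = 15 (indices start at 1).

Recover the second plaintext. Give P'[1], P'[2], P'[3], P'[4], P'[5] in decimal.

In OFB with a reused IV, both messages share the same keystream S_i, so C_i ⊕ C'_i = P_i ⊕ P'_i and thus P'_i = P_i ⊕ C_i ⊕ C'_i.
P'[1]: 7 ⊕ 3 ⊕ 7 = 3.
P'[2]: 2 ⊕ 9 ⊕ 13 = 6.
P'[3]: 12 ⊕ 14 ⊕ 3 = 1.
P'[4]: 2 ⊕ 11 ⊕ 5 = 12.
P'[5]: 5 ⊕ 5 ⊕ 15 = 15.

P'[1] = 3, P'[2] = 6, P'[3] = 1, P'[4] = 12, P'[5] = 15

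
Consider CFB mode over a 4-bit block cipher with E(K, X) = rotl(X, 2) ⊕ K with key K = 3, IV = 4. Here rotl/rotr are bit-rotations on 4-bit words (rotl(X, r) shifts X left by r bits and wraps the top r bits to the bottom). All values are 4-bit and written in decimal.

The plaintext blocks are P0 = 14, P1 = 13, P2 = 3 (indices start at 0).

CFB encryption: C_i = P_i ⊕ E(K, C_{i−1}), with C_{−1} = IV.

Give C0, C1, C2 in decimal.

C0: E(K, 4) = 2; 14 ⊕ 2 = 12.
C1: E(K, 12) = 0; 13 ⊕ 0 = 13.
C2: E(K, 13) = 4; 3 ⊕ 4 = 7.

C0 = 12, C1 = 13, C2 = 7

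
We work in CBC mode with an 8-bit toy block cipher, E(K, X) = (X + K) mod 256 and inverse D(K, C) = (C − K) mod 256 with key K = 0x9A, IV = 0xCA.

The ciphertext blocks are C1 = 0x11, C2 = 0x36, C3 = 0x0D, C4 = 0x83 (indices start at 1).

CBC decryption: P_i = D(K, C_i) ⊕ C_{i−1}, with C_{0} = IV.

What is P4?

P4: D(K, 0x83) = 0xE9; 0xE9 ⊕ 0x0D = 0xE4.

P4 = 0xE4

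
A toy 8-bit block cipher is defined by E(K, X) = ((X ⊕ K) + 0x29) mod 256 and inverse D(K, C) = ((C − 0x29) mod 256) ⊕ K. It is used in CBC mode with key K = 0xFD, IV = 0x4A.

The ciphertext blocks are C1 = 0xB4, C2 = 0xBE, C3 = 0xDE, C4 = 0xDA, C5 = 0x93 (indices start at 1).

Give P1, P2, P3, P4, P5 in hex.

CBC decryption: P_i = D(K, C_i) ⊕ C_{i−1}, with C_{0} = IV.
P1: D(K, 0xB4) = 0x76; 0x76 ⊕ 0x4A = 0x3C.
P2: D(K, 0xBE) = 0x68; 0x68 ⊕ 0xB4 = 0xDC.
P3: D(K, 0xDE) = 0x48; 0x48 ⊕ 0xBE = 0xF6.
P4: D(K, 0xDA) = 0x4C; 0x4C ⊕ 0xDE = 0x92.
P5: D(K, 0x93) = 0x97; 0x97 ⊕ 0xDA = 0x4D.

P1 = 0x3C, P2 = 0xDC, P3 = 0xF6, P4 = 0x92, P5 = 0x4D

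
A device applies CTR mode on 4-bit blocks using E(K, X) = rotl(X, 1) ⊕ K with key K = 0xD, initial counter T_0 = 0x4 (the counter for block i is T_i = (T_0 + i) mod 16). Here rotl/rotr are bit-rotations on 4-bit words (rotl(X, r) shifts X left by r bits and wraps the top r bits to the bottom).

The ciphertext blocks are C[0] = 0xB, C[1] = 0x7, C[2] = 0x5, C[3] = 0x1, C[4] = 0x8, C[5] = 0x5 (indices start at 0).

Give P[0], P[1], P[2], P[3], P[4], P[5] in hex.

CTR decryption: S_i = E(K, T_i) where T_i is the counter for block i; P_i = C_i ⊕ S_i.
P[0]: T = 0x4, S = E(K, T) = 0x5; 0xB ⊕ 0x5 = 0xE.
P[1]: T = 0x5, S = E(K, T) = 0x7; 0x7 ⊕ 0x7 = 0x0.
P[2]: T = 0x6, S = E(K, T) = 0x1; 0x5 ⊕ 0x1 = 0x4.
P[3]: T = 0x7, S = E(K, T) = 0x3; 0x1 ⊕ 0x3 = 0x2.
P[4]: T = 0x8, S = E(K, T) = 0xC; 0x8 ⊕ 0xC = 0x4.
P[5]: T = 0x9, S = E(K, T) = 0xE; 0x5 ⊕ 0xE = 0xB.

P[0] = 0xE, P[1] = 0x0, P[2] = 0x4, P[3] = 0x2, P[4] = 0x4, P[5] = 0xB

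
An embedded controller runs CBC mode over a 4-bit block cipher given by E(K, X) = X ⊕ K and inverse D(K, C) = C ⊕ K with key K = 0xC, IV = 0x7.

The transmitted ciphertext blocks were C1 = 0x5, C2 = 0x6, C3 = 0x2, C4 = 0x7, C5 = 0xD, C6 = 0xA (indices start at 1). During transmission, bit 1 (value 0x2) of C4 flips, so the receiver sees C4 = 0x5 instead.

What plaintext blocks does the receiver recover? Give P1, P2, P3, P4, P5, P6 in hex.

P1 = 0xE, P2 = 0xF, P3 = 0x8, P4 = 0xB, P5 = 0x4, P6 = 0xB

CBC decryption: P_i = D(K, C_i) ⊕ C_{i−1}, with C_{0} = IV.
Only C4 changed, to 0x5. In CBC, a change in C_i garbles P_i and flips the same bit in P_{i+1}. Decrypting the received ciphertext:
P1: D(K, 0x5) = 0x9; 0x9 ⊕ 0x7 = 0xE.
P2: D(K, 0x6) = 0xA; 0xA ⊕ 0x5 = 0xF.
P3: D(K, 0x2) = 0xE; 0xE ⊕ 0x6 = 0x8.
P4: D(K, 0x5) = 0x9; 0x9 ⊕ 0x2 = 0xB.
P5: D(K, 0xD) = 0x1; 0x1 ⊕ 0x5 = 0x4.
P6: D(K, 0xA) = 0x6; 0x6 ⊕ 0xD = 0xB.
Blocks that differ from the original plaintext: P4, P5.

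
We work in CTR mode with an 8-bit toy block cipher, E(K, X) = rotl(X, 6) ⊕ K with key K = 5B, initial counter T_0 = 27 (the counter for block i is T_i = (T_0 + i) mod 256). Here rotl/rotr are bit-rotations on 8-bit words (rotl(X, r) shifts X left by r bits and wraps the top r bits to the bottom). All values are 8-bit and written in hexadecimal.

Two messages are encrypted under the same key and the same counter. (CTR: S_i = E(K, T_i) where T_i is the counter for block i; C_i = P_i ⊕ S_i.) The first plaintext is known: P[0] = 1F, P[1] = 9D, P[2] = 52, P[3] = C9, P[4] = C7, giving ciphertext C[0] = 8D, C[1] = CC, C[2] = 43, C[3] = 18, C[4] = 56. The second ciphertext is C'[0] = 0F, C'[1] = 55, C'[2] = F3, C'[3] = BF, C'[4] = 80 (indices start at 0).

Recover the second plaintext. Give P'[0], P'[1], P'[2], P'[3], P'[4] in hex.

In CTR with a reused counter, both messages share the same keystream S_i, so C_i ⊕ C'_i = P_i ⊕ P'_i and thus P'_i = P_i ⊕ C_i ⊕ C'_i.
P'[0]: 1F ⊕ 8D ⊕ 0F = 9D.
P'[1]: 9D ⊕ CC ⊕ 55 = 04.
P'[2]: 52 ⊕ 43 ⊕ F3 = E2.
P'[3]: C9 ⊕ 18 ⊕ BF = 6E.
P'[4]: C7 ⊕ 56 ⊕ 80 = 11.

P'[0] = 9D, P'[1] = 04, P'[2] = E2, P'[3] = 6E, P'[4] = 11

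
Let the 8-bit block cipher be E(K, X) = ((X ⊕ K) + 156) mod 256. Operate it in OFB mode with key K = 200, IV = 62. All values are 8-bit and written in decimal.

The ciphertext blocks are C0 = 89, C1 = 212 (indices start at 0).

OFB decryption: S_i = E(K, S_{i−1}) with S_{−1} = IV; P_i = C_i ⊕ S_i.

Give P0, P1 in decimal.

P0 = 203, P1 = 34

P0: S = E(K, 62) = 146; 89 ⊕ 146 = 203.
P1: S = E(K, 146) = 246; 212 ⊕ 246 = 34.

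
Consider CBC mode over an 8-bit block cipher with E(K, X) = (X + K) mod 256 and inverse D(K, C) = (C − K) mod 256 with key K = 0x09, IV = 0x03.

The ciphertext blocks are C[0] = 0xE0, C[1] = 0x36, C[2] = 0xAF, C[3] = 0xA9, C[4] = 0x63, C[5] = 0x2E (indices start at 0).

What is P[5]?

CBC decryption: P_i = D(K, C_i) ⊕ C_{i−1}, with C_{−1} = IV.
P[5]: D(K, 0x2E) = 0x25; 0x25 ⊕ 0x63 = 0x46.

P[5] = 0x46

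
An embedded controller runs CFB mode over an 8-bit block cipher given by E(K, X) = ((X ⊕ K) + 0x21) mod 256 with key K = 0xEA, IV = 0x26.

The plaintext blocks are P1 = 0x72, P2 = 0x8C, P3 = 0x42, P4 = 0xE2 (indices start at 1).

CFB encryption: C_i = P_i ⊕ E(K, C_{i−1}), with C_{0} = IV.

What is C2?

C2 = 0x1A

C1: E(K, 0x26) = 0xED; 0x72 ⊕ 0xED = 0x9F.
C2: E(K, 0x9F) = 0x96; 0x8C ⊕ 0x96 = 0x1A.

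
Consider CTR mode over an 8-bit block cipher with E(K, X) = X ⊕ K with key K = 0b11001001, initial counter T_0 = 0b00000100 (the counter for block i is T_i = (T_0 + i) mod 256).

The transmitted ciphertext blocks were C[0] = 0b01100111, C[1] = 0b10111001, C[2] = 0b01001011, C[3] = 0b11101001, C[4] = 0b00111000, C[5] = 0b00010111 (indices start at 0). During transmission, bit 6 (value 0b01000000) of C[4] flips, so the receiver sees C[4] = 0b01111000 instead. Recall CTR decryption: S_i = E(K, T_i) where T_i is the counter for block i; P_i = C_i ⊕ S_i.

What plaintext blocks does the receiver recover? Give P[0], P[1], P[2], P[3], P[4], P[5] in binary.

Only C[4] changed, to 0b01111000. In CTR, a change in C_i flips the same bit in P_i only; the keystream is unaffected. Decrypting the received ciphertext:
P[0]: T = 0b00000100, S = E(K, T) = 0b11001101; 0b01100111 ⊕ 0b11001101 = 0b10101010.
P[1]: T = 0b00000101, S = E(K, T) = 0b11001100; 0b10111001 ⊕ 0b11001100 = 0b01110101.
P[2]: T = 0b00000110, S = E(K, T) = 0b11001111; 0b01001011 ⊕ 0b11001111 = 0b10000100.
P[3]: T = 0b00000111, S = E(K, T) = 0b11001110; 0b11101001 ⊕ 0b11001110 = 0b00100111.
P[4]: T = 0b00001000, S = E(K, T) = 0b11000001; 0b01111000 ⊕ 0b11000001 = 0b10111001.
P[5]: T = 0b00001001, S = E(K, T) = 0b11000000; 0b00010111 ⊕ 0b11000000 = 0b11010111.
Blocks that differ from the original plaintext: P[4].

P[0] = 0b10101010, P[1] = 0b01110101, P[2] = 0b10000100, P[3] = 0b00100111, P[4] = 0b10111001, P[5] = 0b11010111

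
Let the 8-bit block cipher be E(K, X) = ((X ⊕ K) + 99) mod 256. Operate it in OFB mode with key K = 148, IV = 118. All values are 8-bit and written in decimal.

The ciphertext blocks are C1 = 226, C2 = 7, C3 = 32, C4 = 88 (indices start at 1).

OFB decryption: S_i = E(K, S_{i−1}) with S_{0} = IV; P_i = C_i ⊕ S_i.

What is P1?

P1: S = E(K, 118) = 69; 226 ⊕ 69 = 167.

P1 = 167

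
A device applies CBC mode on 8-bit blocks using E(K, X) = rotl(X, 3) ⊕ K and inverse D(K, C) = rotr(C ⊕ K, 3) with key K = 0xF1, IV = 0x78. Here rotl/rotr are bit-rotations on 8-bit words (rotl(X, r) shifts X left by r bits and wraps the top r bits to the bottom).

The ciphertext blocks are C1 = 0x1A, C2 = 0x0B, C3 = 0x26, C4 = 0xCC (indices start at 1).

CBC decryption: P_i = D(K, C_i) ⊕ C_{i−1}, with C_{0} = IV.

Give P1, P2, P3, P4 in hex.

P1 = 0x05, P2 = 0x45, P3 = 0xF1, P4 = 0x81

P1: D(K, 0x1A) = 0x7D; 0x7D ⊕ 0x78 = 0x05.
P2: D(K, 0x0B) = 0x5F; 0x5F ⊕ 0x1A = 0x45.
P3: D(K, 0x26) = 0xFA; 0xFA ⊕ 0x0B = 0xF1.
P4: D(K, 0xCC) = 0xA7; 0xA7 ⊕ 0x26 = 0x81.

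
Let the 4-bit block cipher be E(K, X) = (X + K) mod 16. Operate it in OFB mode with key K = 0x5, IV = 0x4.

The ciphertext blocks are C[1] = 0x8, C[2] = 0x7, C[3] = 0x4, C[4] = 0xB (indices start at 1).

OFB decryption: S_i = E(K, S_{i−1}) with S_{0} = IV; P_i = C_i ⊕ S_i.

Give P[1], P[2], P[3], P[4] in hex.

P[1]: S = E(K, 0x4) = 0x9; 0x8 ⊕ 0x9 = 0x1.
P[2]: S = E(K, 0x9) = 0xE; 0x7 ⊕ 0xE = 0x9.
P[3]: S = E(K, 0xE) = 0x3; 0x4 ⊕ 0x3 = 0x7.
P[4]: S = E(K, 0x3) = 0x8; 0xB ⊕ 0x8 = 0x3.

P[1] = 0x1, P[2] = 0x9, P[3] = 0x7, P[4] = 0x3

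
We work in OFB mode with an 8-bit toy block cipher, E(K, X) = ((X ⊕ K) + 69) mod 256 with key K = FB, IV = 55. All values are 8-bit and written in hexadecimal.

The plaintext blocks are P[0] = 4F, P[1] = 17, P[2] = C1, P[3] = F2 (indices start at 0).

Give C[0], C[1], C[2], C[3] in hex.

C[0] = 58, C[1] = 42, C[2] = D6, C[3] = A7

OFB encryption: S_i = E(K, S_{i−1}) with S_{−1} = IV; C_i = P_i ⊕ S_i.
C[0]: S = E(K, 55) = 17; 4F ⊕ 17 = 58.
C[1]: S = E(K, 17) = 55; 17 ⊕ 55 = 42.
C[2]: S = E(K, 55) = 17; C1 ⊕ 17 = D6.
C[3]: S = E(K, 17) = 55; F2 ⊕ 55 = A7.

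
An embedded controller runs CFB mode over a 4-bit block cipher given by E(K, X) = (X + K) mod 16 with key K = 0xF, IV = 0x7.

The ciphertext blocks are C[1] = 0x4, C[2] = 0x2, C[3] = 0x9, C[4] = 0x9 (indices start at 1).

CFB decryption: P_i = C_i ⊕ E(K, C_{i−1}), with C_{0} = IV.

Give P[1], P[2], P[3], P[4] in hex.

P[1] = 0x2, P[2] = 0x1, P[3] = 0x8, P[4] = 0x1

P[1]: E(K, 0x7) = 0x6; 0x4 ⊕ 0x6 = 0x2.
P[2]: E(K, 0x4) = 0x3; 0x2 ⊕ 0x3 = 0x1.
P[3]: E(K, 0x2) = 0x1; 0x9 ⊕ 0x1 = 0x8.
P[4]: E(K, 0x9) = 0x8; 0x9 ⊕ 0x8 = 0x1.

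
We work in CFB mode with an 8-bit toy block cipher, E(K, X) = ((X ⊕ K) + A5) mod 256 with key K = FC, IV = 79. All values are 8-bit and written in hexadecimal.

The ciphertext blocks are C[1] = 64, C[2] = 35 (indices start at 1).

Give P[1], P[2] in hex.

P[1] = 4E, P[2] = 08

CFB decryption: P_i = C_i ⊕ E(K, C_{i−1}), with C_{0} = IV.
P[1]: E(K, 79) = 2A; 64 ⊕ 2A = 4E.
P[2]: E(K, 64) = 3D; 35 ⊕ 3D = 08.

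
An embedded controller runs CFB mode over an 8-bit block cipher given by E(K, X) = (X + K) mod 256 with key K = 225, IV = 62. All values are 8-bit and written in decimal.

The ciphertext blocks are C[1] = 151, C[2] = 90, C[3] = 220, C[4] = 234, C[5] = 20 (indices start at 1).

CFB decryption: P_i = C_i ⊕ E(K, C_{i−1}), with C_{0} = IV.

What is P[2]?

P[2] = 34

P[2]: E(K, 151) = 120; 90 ⊕ 120 = 34.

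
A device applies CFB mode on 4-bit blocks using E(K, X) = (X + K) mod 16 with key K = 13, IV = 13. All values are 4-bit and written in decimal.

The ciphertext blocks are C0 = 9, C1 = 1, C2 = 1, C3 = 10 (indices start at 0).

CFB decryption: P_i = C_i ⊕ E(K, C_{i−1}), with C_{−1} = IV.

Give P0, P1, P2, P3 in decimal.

P0: E(K, 13) = 10; 9 ⊕ 10 = 3.
P1: E(K, 9) = 6; 1 ⊕ 6 = 7.
P2: E(K, 1) = 14; 1 ⊕ 14 = 15.
P3: E(K, 1) = 14; 10 ⊕ 14 = 4.

P0 = 3, P1 = 7, P2 = 15, P3 = 4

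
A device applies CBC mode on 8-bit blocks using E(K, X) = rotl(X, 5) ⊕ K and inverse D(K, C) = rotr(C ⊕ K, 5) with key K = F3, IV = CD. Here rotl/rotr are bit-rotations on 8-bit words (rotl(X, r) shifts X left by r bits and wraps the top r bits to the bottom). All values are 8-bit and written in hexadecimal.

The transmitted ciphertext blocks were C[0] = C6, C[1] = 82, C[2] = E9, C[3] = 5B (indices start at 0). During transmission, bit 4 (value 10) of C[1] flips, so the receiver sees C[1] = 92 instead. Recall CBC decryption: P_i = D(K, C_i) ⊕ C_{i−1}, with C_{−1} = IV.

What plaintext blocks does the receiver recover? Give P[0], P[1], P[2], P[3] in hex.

Only C[1] changed, to 92. In CBC, a change in C_i garbles P_i and flips the same bit in P_{i+1}. Decrypting the received ciphertext:
P[0]: D(K, C6) = A9; A9 ⊕ CD = 64.
P[1]: D(K, 92) = 0B; 0B ⊕ C6 = CD.
P[2]: D(K, E9) = D0; D0 ⊕ 92 = 42.
P[3]: D(K, 5B) = 45; 45 ⊕ E9 = AC.
Blocks that differ from the original plaintext: P[1], P[2].

P[0] = 64, P[1] = CD, P[2] = 42, P[3] = AC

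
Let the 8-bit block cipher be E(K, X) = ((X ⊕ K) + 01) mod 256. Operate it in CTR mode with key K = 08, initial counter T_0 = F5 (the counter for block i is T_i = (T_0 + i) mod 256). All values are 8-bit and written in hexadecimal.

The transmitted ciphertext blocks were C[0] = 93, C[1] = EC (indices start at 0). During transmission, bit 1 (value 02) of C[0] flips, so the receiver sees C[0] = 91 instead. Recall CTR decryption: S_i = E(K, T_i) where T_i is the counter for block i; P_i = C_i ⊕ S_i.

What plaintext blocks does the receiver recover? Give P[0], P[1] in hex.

P[0] = 6F, P[1] = 13

Only C[0] changed, to 91. In CTR, a change in C_i flips the same bit in P_i only; the keystream is unaffected. Decrypting the received ciphertext:
P[0]: T = F5, S = E(K, T) = FE; 91 ⊕ FE = 6F.
P[1]: T = F6, S = E(K, T) = FF; EC ⊕ FF = 13.
Blocks that differ from the original plaintext: P[0].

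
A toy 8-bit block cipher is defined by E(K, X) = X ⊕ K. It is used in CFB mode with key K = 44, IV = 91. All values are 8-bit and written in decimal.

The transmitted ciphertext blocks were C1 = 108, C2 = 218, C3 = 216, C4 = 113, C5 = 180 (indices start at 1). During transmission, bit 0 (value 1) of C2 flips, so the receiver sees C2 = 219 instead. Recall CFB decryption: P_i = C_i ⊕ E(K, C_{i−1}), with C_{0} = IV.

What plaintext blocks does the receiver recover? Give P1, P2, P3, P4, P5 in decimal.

P1 = 27, P2 = 155, P3 = 47, P4 = 133, P5 = 233

Only C2 changed, to 219. In CFB, a change in C_i flips the same bit in P_i and garbles P_{i+1}. Decrypting the received ciphertext:
P1: E(K, 91) = 119; 108 ⊕ 119 = 27.
P2: E(K, 108) = 64; 219 ⊕ 64 = 155.
P3: E(K, 219) = 247; 216 ⊕ 247 = 47.
P4: E(K, 216) = 244; 113 ⊕ 244 = 133.
P5: E(K, 113) = 93; 180 ⊕ 93 = 233.
Blocks that differ from the original plaintext: P2, P3.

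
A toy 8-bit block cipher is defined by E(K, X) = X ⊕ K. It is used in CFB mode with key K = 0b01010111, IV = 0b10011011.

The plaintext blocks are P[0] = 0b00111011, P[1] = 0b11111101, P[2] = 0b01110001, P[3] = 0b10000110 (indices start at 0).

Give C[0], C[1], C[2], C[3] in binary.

CFB encryption: C_i = P_i ⊕ E(K, C_{i−1}), with C_{−1} = IV.
C[0]: E(K, 0b10011011) = 0b11001100; 0b00111011 ⊕ 0b11001100 = 0b11110111.
C[1]: E(K, 0b11110111) = 0b10100000; 0b11111101 ⊕ 0b10100000 = 0b01011101.
C[2]: E(K, 0b01011101) = 0b00001010; 0b01110001 ⊕ 0b00001010 = 0b01111011.
C[3]: E(K, 0b01111011) = 0b00101100; 0b10000110 ⊕ 0b00101100 = 0b10101010.

C[0] = 0b11110111, C[1] = 0b01011101, C[2] = 0b01111011, C[3] = 0b10101010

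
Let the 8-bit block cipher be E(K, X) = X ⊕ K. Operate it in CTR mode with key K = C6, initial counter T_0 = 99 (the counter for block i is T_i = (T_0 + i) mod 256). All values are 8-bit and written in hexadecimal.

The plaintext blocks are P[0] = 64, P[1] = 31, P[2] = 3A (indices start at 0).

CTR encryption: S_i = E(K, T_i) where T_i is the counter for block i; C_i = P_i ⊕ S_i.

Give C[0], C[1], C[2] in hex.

C[0] = 3B, C[1] = 6D, C[2] = 67

C[0]: T = 99, S = E(K, T) = 5F; 64 ⊕ 5F = 3B.
C[1]: T = 9A, S = E(K, T) = 5C; 31 ⊕ 5C = 6D.
C[2]: T = 9B, S = E(K, T) = 5D; 3A ⊕ 5D = 67.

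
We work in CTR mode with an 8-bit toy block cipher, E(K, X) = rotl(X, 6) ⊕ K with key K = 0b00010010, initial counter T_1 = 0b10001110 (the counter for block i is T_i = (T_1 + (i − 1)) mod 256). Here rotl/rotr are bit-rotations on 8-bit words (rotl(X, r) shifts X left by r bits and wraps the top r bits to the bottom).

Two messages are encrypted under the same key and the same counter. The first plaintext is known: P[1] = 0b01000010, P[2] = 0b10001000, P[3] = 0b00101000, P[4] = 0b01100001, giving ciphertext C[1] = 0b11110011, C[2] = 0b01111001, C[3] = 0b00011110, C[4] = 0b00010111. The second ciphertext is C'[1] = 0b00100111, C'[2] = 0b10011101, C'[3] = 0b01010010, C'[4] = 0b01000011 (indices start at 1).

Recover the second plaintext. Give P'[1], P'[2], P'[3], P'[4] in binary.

In CTR with a reused counter, both messages share the same keystream S_i, so C_i ⊕ C'_i = P_i ⊕ P'_i and thus P'_i = P_i ⊕ C_i ⊕ C'_i.
P'[1]: 0b01000010 ⊕ 0b11110011 ⊕ 0b00100111 = 0b10010110.
P'[2]: 0b10001000 ⊕ 0b01111001 ⊕ 0b10011101 = 0b01101100.
P'[3]: 0b00101000 ⊕ 0b00011110 ⊕ 0b01010010 = 0b01100100.
P'[4]: 0b01100001 ⊕ 0b00010111 ⊕ 0b01000011 = 0b00110101.

P'[1] = 0b10010110, P'[2] = 0b01101100, P'[3] = 0b01100100, P'[4] = 0b00110101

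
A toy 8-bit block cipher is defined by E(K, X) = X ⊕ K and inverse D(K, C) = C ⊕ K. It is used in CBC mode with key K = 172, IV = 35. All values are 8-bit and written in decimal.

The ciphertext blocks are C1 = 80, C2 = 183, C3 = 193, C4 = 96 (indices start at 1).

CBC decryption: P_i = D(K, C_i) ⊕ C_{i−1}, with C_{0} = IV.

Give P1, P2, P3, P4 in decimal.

P1 = 223, P2 = 75, P3 = 218, P4 = 13

P1: D(K, 80) = 252; 252 ⊕ 35 = 223.
P2: D(K, 183) = 27; 27 ⊕ 80 = 75.
P3: D(K, 193) = 109; 109 ⊕ 183 = 218.
P4: D(K, 96) = 204; 204 ⊕ 193 = 13.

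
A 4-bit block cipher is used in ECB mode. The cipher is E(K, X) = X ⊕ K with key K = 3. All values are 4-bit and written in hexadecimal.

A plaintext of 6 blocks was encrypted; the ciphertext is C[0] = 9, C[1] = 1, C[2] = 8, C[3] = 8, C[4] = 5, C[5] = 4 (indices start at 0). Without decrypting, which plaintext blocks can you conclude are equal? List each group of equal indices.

ECB encrypts each block independently with the same key, so equal ciphertext blocks imply equal plaintext blocks.
C[2] = C[3] = 8, so P[2] = P[3].

P[2] = P[3]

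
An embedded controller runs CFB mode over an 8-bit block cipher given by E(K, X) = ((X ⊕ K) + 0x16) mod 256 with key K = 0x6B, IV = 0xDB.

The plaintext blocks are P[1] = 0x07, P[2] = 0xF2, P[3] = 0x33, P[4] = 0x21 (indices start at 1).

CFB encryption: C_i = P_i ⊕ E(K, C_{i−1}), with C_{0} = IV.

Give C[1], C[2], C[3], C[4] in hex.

C[1] = 0xC1, C[2] = 0x32, C[3] = 0x5C, C[4] = 0x6C

C[1]: E(K, 0xDB) = 0xC6; 0x07 ⊕ 0xC6 = 0xC1.
C[2]: E(K, 0xC1) = 0xC0; 0xF2 ⊕ 0xC0 = 0x32.
C[3]: E(K, 0x32) = 0x6F; 0x33 ⊕ 0x6F = 0x5C.
C[4]: E(K, 0x5C) = 0x4D; 0x21 ⊕ 0x4D = 0x6C.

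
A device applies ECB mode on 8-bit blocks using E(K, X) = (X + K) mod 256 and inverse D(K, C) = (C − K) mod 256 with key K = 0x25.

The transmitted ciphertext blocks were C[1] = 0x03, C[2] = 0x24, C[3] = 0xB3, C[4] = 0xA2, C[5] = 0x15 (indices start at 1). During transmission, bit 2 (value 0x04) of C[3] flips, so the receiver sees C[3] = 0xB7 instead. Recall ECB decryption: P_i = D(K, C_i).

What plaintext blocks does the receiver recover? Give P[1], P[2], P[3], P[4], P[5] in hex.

P[1] = 0xDE, P[2] = 0xFF, P[3] = 0x92, P[4] = 0x7D, P[5] = 0xF0

Only C[3] changed, to 0xB7. In ECB, a change in C_i affects only P_i. Decrypting the received ciphertext:
P[1]: D(K, 0x03) = 0xDE.
P[2]: D(K, 0x24) = 0xFF.
P[3]: D(K, 0xB7) = 0x92.
P[4]: D(K, 0xA2) = 0x7D.
P[5]: D(K, 0x15) = 0xF0.
Blocks that differ from the original plaintext: P[3].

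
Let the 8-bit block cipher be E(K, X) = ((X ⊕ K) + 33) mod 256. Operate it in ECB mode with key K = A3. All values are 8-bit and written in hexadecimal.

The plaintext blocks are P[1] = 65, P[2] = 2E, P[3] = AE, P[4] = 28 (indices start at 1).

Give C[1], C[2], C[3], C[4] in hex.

C[1] = F9, C[2] = C0, C[3] = 40, C[4] = BE

ECB encryption: C_i = E(K, P_i).
C[1]: E(K, 65) = F9.
C[2]: E(K, 2E) = C0.
C[3]: E(K, AE) = 40.
C[4]: E(K, 28) = BE.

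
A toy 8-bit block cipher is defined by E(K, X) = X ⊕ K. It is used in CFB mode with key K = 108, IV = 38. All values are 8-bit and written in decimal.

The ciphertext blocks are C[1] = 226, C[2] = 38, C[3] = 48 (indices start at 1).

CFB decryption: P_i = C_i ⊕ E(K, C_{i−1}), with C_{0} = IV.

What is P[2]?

P[2]: E(K, 226) = 142; 38 ⊕ 142 = 168.

P[2] = 168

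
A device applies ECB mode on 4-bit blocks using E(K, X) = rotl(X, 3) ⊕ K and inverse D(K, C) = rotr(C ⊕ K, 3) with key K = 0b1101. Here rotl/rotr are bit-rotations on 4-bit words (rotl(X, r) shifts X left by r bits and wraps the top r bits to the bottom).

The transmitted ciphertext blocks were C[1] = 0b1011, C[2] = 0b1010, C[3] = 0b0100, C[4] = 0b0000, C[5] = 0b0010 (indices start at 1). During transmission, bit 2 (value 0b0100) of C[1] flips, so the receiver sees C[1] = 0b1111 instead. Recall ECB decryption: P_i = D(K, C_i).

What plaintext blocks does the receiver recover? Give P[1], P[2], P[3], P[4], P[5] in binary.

P[1] = 0b0100, P[2] = 0b1110, P[3] = 0b0011, P[4] = 0b1011, P[5] = 0b1111

Only C[1] changed, to 0b1111. In ECB, a change in C_i affects only P_i. Decrypting the received ciphertext:
P[1]: D(K, 0b1111) = 0b0100.
P[2]: D(K, 0b1010) = 0b1110.
P[3]: D(K, 0b0100) = 0b0011.
P[4]: D(K, 0b0000) = 0b1011.
P[5]: D(K, 0b0010) = 0b1111.
Blocks that differ from the original plaintext: P[1].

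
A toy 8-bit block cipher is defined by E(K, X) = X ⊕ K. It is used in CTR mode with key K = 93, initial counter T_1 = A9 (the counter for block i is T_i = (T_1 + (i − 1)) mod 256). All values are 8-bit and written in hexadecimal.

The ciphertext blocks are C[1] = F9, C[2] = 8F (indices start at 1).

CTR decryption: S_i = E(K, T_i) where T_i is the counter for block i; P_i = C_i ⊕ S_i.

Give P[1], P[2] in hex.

P[1] = C3, P[2] = B6

P[1]: T = A9, S = E(K, T) = 3A; F9 ⊕ 3A = C3.
P[2]: T = AA, S = E(K, T) = 39; 8F ⊕ 39 = B6.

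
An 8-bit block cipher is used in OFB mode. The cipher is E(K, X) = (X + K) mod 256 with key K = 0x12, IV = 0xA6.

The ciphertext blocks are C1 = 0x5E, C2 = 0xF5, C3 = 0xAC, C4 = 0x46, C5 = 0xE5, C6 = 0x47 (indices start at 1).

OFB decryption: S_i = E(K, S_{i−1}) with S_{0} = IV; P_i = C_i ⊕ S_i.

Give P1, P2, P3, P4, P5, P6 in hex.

P1: S = E(K, 0xA6) = 0xB8; 0x5E ⊕ 0xB8 = 0xE6.
P2: S = E(K, 0xB8) = 0xCA; 0xF5 ⊕ 0xCA = 0x3F.
P3: S = E(K, 0xCA) = 0xDC; 0xAC ⊕ 0xDC = 0x70.
P4: S = E(K, 0xDC) = 0xEE; 0x46 ⊕ 0xEE = 0xA8.
P5: S = E(K, 0xEE) = 0x00; 0xE5 ⊕ 0x00 = 0xE5.
P6: S = E(K, 0x00) = 0x12; 0x47 ⊕ 0x12 = 0x55.

P1 = 0xE6, P2 = 0x3F, P3 = 0x70, P4 = 0xA8, P5 = 0xE5, P6 = 0x55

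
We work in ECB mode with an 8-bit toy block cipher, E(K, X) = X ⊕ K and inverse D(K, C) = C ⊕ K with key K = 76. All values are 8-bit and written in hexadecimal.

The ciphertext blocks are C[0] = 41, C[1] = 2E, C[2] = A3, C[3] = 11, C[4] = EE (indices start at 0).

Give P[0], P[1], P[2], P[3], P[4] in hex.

P[0] = 37, P[1] = 58, P[2] = D5, P[3] = 67, P[4] = 98

ECB decryption: P_i = D(K, C_i).
P[0]: D(K, 41) = 37.
P[1]: D(K, 2E) = 58.
P[2]: D(K, A3) = D5.
P[3]: D(K, 11) = 67.
P[4]: D(K, EE) = 98.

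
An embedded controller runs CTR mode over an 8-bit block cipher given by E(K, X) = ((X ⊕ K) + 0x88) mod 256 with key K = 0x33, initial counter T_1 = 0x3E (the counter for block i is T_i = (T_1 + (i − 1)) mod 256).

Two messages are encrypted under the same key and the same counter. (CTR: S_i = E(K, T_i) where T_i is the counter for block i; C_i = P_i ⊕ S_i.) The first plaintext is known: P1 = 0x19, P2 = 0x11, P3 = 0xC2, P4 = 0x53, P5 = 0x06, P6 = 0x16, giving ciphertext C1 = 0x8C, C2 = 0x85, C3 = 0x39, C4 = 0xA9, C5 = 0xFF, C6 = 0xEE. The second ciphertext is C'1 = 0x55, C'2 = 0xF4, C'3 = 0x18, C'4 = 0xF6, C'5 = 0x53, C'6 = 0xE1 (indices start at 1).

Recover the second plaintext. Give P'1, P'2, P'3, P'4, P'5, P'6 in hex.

In CTR with a reused counter, both messages share the same keystream S_i, so C_i ⊕ C'_i = P_i ⊕ P'_i and thus P'_i = P_i ⊕ C_i ⊕ C'_i.
P'1: 0x19 ⊕ 0x8C ⊕ 0x55 = 0xC0.
P'2: 0x11 ⊕ 0x85 ⊕ 0xF4 = 0x60.
P'3: 0xC2 ⊕ 0x39 ⊕ 0x18 = 0xE3.
P'4: 0x53 ⊕ 0xA9 ⊕ 0xF6 = 0x0C.
P'5: 0x06 ⊕ 0xFF ⊕ 0x53 = 0xAA.
P'6: 0x16 ⊕ 0xEE ⊕ 0xE1 = 0x19.

P'1 = 0xC0, P'2 = 0x60, P'3 = 0xE3, P'4 = 0x0C, P'5 = 0xAA, P'6 = 0x19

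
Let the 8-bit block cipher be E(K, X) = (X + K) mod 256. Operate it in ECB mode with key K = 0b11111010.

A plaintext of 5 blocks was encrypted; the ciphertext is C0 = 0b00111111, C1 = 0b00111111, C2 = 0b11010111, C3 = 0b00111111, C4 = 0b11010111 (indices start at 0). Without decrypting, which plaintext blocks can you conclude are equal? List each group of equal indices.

P0 = P1 = P3; P2 = P4

ECB encrypts each block independently with the same key, so equal ciphertext blocks imply equal plaintext blocks.
C0 = C1 = C3 = 0b00111111, so P0 = P1 = P3.
C2 = C4 = 0b11010111, so P2 = P4.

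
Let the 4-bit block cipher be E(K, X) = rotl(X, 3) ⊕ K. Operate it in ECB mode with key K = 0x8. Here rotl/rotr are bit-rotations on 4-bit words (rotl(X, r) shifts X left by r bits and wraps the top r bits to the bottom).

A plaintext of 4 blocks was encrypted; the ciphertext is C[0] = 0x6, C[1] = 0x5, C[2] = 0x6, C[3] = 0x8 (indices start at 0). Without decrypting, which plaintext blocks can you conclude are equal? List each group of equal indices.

P[0] = P[2]

ECB encrypts each block independently with the same key, so equal ciphertext blocks imply equal plaintext blocks.
C[0] = C[2] = 0x6, so P[0] = P[2].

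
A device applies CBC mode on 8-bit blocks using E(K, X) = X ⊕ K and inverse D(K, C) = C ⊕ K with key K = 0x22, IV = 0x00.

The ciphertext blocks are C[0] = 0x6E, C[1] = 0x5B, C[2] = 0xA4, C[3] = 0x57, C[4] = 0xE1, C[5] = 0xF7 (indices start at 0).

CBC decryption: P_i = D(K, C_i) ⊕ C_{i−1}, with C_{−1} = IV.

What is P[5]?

P[5] = 0x34

P[5]: D(K, 0xF7) = 0xD5; 0xD5 ⊕ 0xE1 = 0x34.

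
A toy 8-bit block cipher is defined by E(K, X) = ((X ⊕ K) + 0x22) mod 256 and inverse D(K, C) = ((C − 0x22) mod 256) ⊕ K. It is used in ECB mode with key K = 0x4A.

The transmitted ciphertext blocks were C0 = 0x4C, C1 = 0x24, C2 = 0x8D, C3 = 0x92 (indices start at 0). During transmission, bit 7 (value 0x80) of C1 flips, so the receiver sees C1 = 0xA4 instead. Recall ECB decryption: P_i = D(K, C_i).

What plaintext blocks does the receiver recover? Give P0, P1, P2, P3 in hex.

Only C1 changed, to 0xA4. In ECB, a change in C_i affects only P_i. Decrypting the received ciphertext:
P0: D(K, 0x4C) = 0x60.
P1: D(K, 0xA4) = 0xC8.
P2: D(K, 0x8D) = 0x21.
P3: D(K, 0x92) = 0x3A.
Blocks that differ from the original plaintext: P1.

P0 = 0x60, P1 = 0xC8, P2 = 0x21, P3 = 0x3A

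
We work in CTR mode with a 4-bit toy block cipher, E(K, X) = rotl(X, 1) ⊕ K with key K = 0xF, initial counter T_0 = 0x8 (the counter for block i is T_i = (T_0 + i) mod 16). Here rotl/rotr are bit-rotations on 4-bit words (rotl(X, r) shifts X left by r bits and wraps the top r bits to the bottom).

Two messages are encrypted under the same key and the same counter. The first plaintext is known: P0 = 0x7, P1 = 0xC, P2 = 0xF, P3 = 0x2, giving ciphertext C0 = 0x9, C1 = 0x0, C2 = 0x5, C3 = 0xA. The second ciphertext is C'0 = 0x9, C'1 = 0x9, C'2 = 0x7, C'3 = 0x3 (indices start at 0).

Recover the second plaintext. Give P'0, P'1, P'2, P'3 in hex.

In CTR with a reused counter, both messages share the same keystream S_i, so C_i ⊕ C'_i = P_i ⊕ P'_i and thus P'_i = P_i ⊕ C_i ⊕ C'_i.
P'0: 0x7 ⊕ 0x9 ⊕ 0x9 = 0x7.
P'1: 0xC ⊕ 0x0 ⊕ 0x9 = 0x5.
P'2: 0xF ⊕ 0x5 ⊕ 0x7 = 0xD.
P'3: 0x2 ⊕ 0xA ⊕ 0x3 = 0xB.

P'0 = 0x7, P'1 = 0x5, P'2 = 0xD, P'3 = 0xB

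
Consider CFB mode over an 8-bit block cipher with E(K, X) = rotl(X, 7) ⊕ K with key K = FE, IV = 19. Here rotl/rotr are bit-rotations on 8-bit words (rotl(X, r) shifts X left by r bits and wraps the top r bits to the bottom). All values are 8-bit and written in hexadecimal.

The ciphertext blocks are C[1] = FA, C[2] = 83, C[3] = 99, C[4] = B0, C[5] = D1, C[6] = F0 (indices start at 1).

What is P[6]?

P[6] = E6

CFB decryption: P_i = C_i ⊕ E(K, C_{i−1}), with C_{0} = IV.
P[6]: E(K, D1) = 16; F0 ⊕ 16 = E6.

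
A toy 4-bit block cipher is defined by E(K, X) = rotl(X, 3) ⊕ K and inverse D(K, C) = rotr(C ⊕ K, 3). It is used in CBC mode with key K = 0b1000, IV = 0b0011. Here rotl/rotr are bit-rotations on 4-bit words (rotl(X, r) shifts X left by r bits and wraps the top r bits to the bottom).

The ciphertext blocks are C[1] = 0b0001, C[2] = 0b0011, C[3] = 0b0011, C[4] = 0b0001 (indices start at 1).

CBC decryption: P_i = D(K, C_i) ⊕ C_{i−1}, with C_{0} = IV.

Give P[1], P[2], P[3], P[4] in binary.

P[1]: D(K, 0b0001) = 0b0011; 0b0011 ⊕ 0b0011 = 0b0000.
P[2]: D(K, 0b0011) = 0b0111; 0b0111 ⊕ 0b0001 = 0b0110.
P[3]: D(K, 0b0011) = 0b0111; 0b0111 ⊕ 0b0011 = 0b0100.
P[4]: D(K, 0b0001) = 0b0011; 0b0011 ⊕ 0b0011 = 0b0000.

P[1] = 0b0000, P[2] = 0b0110, P[3] = 0b0100, P[4] = 0b0000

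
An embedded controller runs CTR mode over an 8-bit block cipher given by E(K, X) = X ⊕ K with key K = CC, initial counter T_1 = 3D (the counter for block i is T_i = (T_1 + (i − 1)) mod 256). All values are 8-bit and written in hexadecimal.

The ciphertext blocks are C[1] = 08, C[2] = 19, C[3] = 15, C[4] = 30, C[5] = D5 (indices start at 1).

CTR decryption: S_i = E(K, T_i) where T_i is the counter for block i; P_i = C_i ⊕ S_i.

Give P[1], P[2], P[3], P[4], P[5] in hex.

P[1] = F9, P[2] = EB, P[3] = E6, P[4] = BC, P[5] = 58

P[1]: T = 3D, S = E(K, T) = F1; 08 ⊕ F1 = F9.
P[2]: T = 3E, S = E(K, T) = F2; 19 ⊕ F2 = EB.
P[3]: T = 3F, S = E(K, T) = F3; 15 ⊕ F3 = E6.
P[4]: T = 40, S = E(K, T) = 8C; 30 ⊕ 8C = BC.
P[5]: T = 41, S = E(K, T) = 8D; D5 ⊕ 8D = 58.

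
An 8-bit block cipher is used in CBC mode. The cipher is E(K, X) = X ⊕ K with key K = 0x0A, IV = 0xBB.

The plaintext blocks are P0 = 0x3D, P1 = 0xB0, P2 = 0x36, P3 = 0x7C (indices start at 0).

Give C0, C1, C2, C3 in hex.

C0 = 0x8C, C1 = 0x36, C2 = 0x0A, C3 = 0x7C

CBC encryption: C_i = E(K, P_i ⊕ C_{i−1}), with C_{−1} = IV.
C0: P0 ⊕ 0xBB = 0x86; E(K, 0x86) = 0x8C.
C1: P1 ⊕ 0x8C = 0x3C; E(K, 0x3C) = 0x36.
C2: P2 ⊕ 0x36 = 0x00; E(K, 0x00) = 0x0A.
C3: P3 ⊕ 0x0A = 0x76; E(K, 0x76) = 0x7C.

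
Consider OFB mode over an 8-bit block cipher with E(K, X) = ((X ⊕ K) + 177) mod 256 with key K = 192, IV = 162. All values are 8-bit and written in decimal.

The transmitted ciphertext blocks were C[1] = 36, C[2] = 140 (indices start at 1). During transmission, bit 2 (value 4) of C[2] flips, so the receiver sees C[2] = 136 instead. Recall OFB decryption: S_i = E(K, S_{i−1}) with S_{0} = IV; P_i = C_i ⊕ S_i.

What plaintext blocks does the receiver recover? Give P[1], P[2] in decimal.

Only C[2] changed, to 136. In OFB, a change in C_i flips the same bit in P_i only; the keystream is unaffected. Decrypting the received ciphertext:
P[1]: S = E(K, 162) = 19; 36 ⊕ 19 = 55.
P[2]: S = E(K, 19) = 132; 136 ⊕ 132 = 12.
Blocks that differ from the original plaintext: P[2].

P[1] = 55, P[2] = 12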